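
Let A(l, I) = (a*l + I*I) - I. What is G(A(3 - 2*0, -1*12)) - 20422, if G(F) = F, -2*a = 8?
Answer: -20278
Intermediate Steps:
a = -4 (a = -½*8 = -4)
A(l, I) = I² - I - 4*l (A(l, I) = (-4*l + I*I) - I = (-4*l + I²) - I = (I² - 4*l) - I = I² - I - 4*l)
G(A(3 - 2*0, -1*12)) - 20422 = ((-1*12)² - (-1)*12 - 4*(3 - 2*0)) - 20422 = ((-12)² - 1*(-12) - 4*(3 + 0)) - 20422 = (144 + 12 - 4*3) - 20422 = (144 + 12 - 12) - 20422 = 144 - 20422 = -20278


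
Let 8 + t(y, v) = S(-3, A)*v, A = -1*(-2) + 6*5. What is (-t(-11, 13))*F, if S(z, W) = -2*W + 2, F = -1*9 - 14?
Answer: -18722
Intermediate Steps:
A = 32 (A = 2 + 30 = 32)
F = -23 (F = -9 - 14 = -23)
S(z, W) = 2 - 2*W
t(y, v) = -8 - 62*v (t(y, v) = -8 + (2 - 2*32)*v = -8 + (2 - 64)*v = -8 - 62*v)
(-t(-11, 13))*F = -(-8 - 62*13)*(-23) = -(-8 - 806)*(-23) = -1*(-814)*(-23) = 814*(-23) = -18722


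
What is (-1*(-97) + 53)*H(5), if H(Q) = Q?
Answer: 750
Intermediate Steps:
(-1*(-97) + 53)*H(5) = (-1*(-97) + 53)*5 = (97 + 53)*5 = 150*5 = 750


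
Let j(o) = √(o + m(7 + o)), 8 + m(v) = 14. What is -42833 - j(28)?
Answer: -42833 - √34 ≈ -42839.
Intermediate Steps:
m(v) = 6 (m(v) = -8 + 14 = 6)
j(o) = √(6 + o) (j(o) = √(o + 6) = √(6 + o))
-42833 - j(28) = -42833 - √(6 + 28) = -42833 - √34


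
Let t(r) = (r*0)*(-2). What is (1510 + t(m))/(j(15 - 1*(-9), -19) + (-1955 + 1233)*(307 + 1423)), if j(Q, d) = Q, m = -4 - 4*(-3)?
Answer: -755/624518 ≈ -0.0012089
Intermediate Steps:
m = 8 (m = -4 + 12 = 8)
t(r) = 0 (t(r) = 0*(-2) = 0)
(1510 + t(m))/(j(15 - 1*(-9), -19) + (-1955 + 1233)*(307 + 1423)) = (1510 + 0)/((15 - 1*(-9)) + (-1955 + 1233)*(307 + 1423)) = 1510/((15 + 9) - 722*1730) = 1510/(24 - 1249060) = 1510/(-1249036) = 1510*(-1/1249036) = -755/624518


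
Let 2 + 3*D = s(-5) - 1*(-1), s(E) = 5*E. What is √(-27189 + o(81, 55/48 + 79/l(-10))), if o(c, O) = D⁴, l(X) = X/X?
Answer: I*√1745333/9 ≈ 146.79*I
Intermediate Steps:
l(X) = 1
D = -26/3 (D = -⅔ + (5*(-5) - 1*(-1))/3 = -⅔ + (-25 + 1)/3 = -⅔ + (⅓)*(-24) = -⅔ - 8 = -26/3 ≈ -8.6667)
o(c, O) = 456976/81 (o(c, O) = (-26/3)⁴ = 456976/81)
√(-27189 + o(81, 55/48 + 79/l(-10))) = √(-27189 + 456976/81) = √(-1745333/81) = I*√1745333/9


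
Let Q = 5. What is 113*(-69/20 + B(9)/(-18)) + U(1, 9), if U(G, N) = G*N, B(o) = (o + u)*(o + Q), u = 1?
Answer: -226753/180 ≈ -1259.7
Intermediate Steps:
B(o) = (1 + o)*(5 + o) (B(o) = (o + 1)*(o + 5) = (1 + o)*(5 + o))
113*(-69/20 + B(9)/(-18)) + U(1, 9) = 113*(-69/20 + (5 + 9**2 + 6*9)/(-18)) + 1*9 = 113*(-69*1/20 + (5 + 81 + 54)*(-1/18)) + 9 = 113*(-69/20 + 140*(-1/18)) + 9 = 113*(-69/20 - 70/9) + 9 = 113*(-2021/180) + 9 = -228373/180 + 9 = -226753/180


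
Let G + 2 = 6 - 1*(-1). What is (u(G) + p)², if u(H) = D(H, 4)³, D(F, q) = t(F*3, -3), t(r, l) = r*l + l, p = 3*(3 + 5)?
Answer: 12225282624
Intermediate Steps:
G = 5 (G = -2 + (6 - 1*(-1)) = -2 + (6 + 1) = -2 + 7 = 5)
p = 24 (p = 3*8 = 24)
t(r, l) = l + l*r (t(r, l) = l*r + l = l + l*r)
D(F, q) = -3 - 9*F (D(F, q) = -3*(1 + F*3) = -3*(1 + 3*F) = -3 - 9*F)
u(H) = (-3 - 9*H)³
(u(G) + p)² = (27*(-1 - 3*5)³ + 24)² = (27*(-1 - 15)³ + 24)² = (27*(-16)³ + 24)² = (27*(-4096) + 24)² = (-110592 + 24)² = (-110568)² = 12225282624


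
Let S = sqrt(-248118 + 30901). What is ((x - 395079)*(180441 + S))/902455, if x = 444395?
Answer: 8898628356/902455 + 345212*I*sqrt(4433)/902455 ≈ 9860.5 + 25.469*I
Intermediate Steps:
S = 7*I*sqrt(4433) (S = sqrt(-217217) = 7*I*sqrt(4433) ≈ 466.07*I)
((x - 395079)*(180441 + S))/902455 = ((444395 - 395079)*(180441 + 7*I*sqrt(4433)))/902455 = (49316*(180441 + 7*I*sqrt(4433)))*(1/902455) = (8898628356 + 345212*I*sqrt(4433))*(1/902455) = 8898628356/902455 + 345212*I*sqrt(4433)/902455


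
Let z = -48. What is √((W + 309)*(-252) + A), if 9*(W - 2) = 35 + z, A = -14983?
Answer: I*√92991 ≈ 304.94*I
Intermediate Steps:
W = 5/9 (W = 2 + (35 - 48)/9 = 2 + (⅑)*(-13) = 2 - 13/9 = 5/9 ≈ 0.55556)
√((W + 309)*(-252) + A) = √((5/9 + 309)*(-252) - 14983) = √((2786/9)*(-252) - 14983) = √(-78008 - 14983) = √(-92991) = I*√92991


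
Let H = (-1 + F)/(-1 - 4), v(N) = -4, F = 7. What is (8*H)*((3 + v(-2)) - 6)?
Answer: 336/5 ≈ 67.200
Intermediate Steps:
H = -6/5 (H = (-1 + 7)/(-1 - 4) = 6/(-5) = 6*(-1/5) = -6/5 ≈ -1.2000)
(8*H)*((3 + v(-2)) - 6) = (8*(-6/5))*((3 - 4) - 6) = -48*(-1 - 6)/5 = -48/5*(-7) = 336/5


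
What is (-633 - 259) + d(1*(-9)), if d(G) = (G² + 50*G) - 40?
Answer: -1301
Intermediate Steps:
d(G) = -40 + G² + 50*G
(-633 - 259) + d(1*(-9)) = (-633 - 259) + (-40 + (1*(-9))² + 50*(1*(-9))) = -892 + (-40 + (-9)² + 50*(-9)) = -892 + (-40 + 81 - 450) = -892 - 409 = -1301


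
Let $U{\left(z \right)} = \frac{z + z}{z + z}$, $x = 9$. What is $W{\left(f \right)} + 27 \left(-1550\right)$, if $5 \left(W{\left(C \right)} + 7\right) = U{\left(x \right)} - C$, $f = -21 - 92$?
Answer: $- \frac{209171}{5} \approx -41834.0$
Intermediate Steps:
$f = -113$
$U{\left(z \right)} = 1$ ($U{\left(z \right)} = \frac{2 z}{2 z} = 2 z \frac{1}{2 z} = 1$)
$W{\left(C \right)} = - \frac{34}{5} - \frac{C}{5}$ ($W{\left(C \right)} = -7 + \frac{1 - C}{5} = -7 - \left(- \frac{1}{5} + \frac{C}{5}\right) = - \frac{34}{5} - \frac{C}{5}$)
$W{\left(f \right)} + 27 \left(-1550\right) = \left(- \frac{34}{5} - - \frac{113}{5}\right) + 27 \left(-1550\right) = \left(- \frac{34}{5} + \frac{113}{5}\right) - 41850 = \frac{79}{5} - 41850 = - \frac{209171}{5}$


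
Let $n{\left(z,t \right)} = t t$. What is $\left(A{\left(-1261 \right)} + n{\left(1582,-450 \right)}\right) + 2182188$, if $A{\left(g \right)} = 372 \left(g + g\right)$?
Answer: $1446504$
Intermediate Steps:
$n{\left(z,t \right)} = t^{2}$
$A{\left(g \right)} = 744 g$ ($A{\left(g \right)} = 372 \cdot 2 g = 744 g$)
$\left(A{\left(-1261 \right)} + n{\left(1582,-450 \right)}\right) + 2182188 = \left(744 \left(-1261\right) + \left(-450\right)^{2}\right) + 2182188 = \left(-938184 + 202500\right) + 2182188 = -735684 + 2182188 = 1446504$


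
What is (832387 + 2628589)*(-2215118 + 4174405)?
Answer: 6781045284112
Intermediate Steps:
(832387 + 2628589)*(-2215118 + 4174405) = 3460976*1959287 = 6781045284112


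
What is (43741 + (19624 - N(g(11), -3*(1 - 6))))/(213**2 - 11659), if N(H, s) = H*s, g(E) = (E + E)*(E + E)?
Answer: 11221/6742 ≈ 1.6643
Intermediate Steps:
g(E) = 4*E**2 (g(E) = (2*E)*(2*E) = 4*E**2)
(43741 + (19624 - N(g(11), -3*(1 - 6))))/(213**2 - 11659) = (43741 + (19624 - 4*11**2*(-3*(1 - 6))))/(213**2 - 11659) = (43741 + (19624 - 4*121*(-3*(-5))))/(45369 - 11659) = (43741 + (19624 - 484*15))/33710 = (43741 + (19624 - 1*7260))*(1/33710) = (43741 + (19624 - 7260))*(1/33710) = (43741 + 12364)*(1/33710) = 56105*(1/33710) = 11221/6742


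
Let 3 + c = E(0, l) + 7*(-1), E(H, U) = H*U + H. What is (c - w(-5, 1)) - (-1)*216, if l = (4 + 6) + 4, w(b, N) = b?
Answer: 211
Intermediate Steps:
l = 14 (l = 10 + 4 = 14)
E(H, U) = H + H*U
c = -10 (c = -3 + (0*(1 + 14) + 7*(-1)) = -3 + (0*15 - 7) = -3 + (0 - 7) = -3 - 7 = -10)
(c - w(-5, 1)) - (-1)*216 = (-10 - 1*(-5)) - (-1)*216 = (-10 + 5) - 1*(-216) = -5 + 216 = 211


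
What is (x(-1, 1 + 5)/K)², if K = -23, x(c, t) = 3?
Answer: 9/529 ≈ 0.017013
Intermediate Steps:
(x(-1, 1 + 5)/K)² = (3/(-23))² = (3*(-1/23))² = (-3/23)² = 9/529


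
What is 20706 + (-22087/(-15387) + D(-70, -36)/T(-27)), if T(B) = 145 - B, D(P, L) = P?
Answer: 27401238029/1323282 ≈ 20707.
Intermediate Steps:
20706 + (-22087/(-15387) + D(-70, -36)/T(-27)) = 20706 + (-22087/(-15387) - 70/(145 - 1*(-27))) = 20706 + (-22087*(-1/15387) - 70/(145 + 27)) = 20706 + (22087/15387 - 70/172) = 20706 + (22087/15387 - 70*1/172) = 20706 + (22087/15387 - 35/86) = 20706 + 1360937/1323282 = 27401238029/1323282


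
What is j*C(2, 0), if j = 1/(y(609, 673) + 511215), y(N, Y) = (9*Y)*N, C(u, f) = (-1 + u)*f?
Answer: 0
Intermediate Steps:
C(u, f) = f*(-1 + u)
y(N, Y) = 9*N*Y
j = 1/4199928 (j = 1/(9*609*673 + 511215) = 1/(3688713 + 511215) = 1/4199928 ≈ 2.3810e-7)
j*C(2, 0) = (0*(-1 + 2))/4199928 = (0*1)/4199928 = (1/4199928)*0 = 0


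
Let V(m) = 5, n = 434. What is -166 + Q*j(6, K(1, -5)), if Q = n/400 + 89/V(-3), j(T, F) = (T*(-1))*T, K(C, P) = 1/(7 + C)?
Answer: -42293/50 ≈ -845.86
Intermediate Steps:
j(T, F) = -T**2 (j(T, F) = (-T)*T = -T**2)
Q = 3777/200 (Q = 434/400 + 89/5 = 434*(1/400) + 89*(1/5) = 217/200 + 89/5 = 3777/200 ≈ 18.885)
-166 + Q*j(6, K(1, -5)) = -166 + 3777*(-1*6**2)/200 = -166 + 3777*(-1*36)/200 = -166 + (3777/200)*(-36) = -166 - 33993/50 = -42293/50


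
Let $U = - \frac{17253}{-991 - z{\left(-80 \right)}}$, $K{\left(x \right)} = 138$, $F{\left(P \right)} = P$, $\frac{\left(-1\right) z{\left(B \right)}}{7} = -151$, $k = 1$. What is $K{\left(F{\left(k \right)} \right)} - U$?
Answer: $\frac{265371}{2048} \approx 129.58$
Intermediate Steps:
$z{\left(B \right)} = 1057$ ($z{\left(B \right)} = \left(-7\right) \left(-151\right) = 1057$)
$U = \frac{17253}{2048}$ ($U = - \frac{17253}{-991 - 1057} = - \frac{17253}{-2048} = \left(-17253\right) \left(- \frac{1}{2048}\right) = \frac{17253}{2048} \approx 8.4243$)
$K{\left(F{\left(k \right)} \right)} - U = 138 - \frac{17253}{2048} = \frac{265371}{2048}$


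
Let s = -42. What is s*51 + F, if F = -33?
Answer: -2175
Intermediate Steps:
s*51 + F = -42*51 - 33 = -2142 - 33 = -2175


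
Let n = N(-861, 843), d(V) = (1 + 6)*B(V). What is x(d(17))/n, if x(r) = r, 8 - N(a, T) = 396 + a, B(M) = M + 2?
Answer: 133/473 ≈ 0.28118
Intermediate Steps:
B(M) = 2 + M
d(V) = 14 + 7*V (d(V) = (1 + 6)*(2 + V) = 7*(2 + V) = 14 + 7*V)
N(a, T) = -388 - a (N(a, T) = 8 - (396 + a) = 8 + (-396 - a) = -388 - a)
n = 473 (n = -388 - 1*(-861) = -388 + 861 = 473)
x(d(17))/n = (14 + 7*17)/473 = (14 + 119)*(1/473) = 133*(1/473) = 133/473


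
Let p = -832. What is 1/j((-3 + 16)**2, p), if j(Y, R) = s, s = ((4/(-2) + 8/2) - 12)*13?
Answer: -1/130 ≈ -0.0076923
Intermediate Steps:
s = -130 (s = ((4*(-1/2) + 8*(1/2)) - 12)*13 = ((-2 + 4) - 12)*13 = (2 - 12)*13 = -10*13 = -130)
j(Y, R) = -130
1/j((-3 + 16)**2, p) = 1/(-130) = -1/130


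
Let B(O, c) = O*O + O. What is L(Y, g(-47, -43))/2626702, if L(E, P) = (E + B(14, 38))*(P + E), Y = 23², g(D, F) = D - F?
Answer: 387975/2626702 ≈ 0.14770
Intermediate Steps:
B(O, c) = O + O² (B(O, c) = O² + O = O + O²)
Y = 529
L(E, P) = (210 + E)*(E + P) (L(E, P) = (E + 14*(1 + 14))*(P + E) = (E + 14*15)*(E + P) = (E + 210)*(E + P) = (210 + E)*(E + P))
L(Y, g(-47, -43))/2626702 = (529² + 210*529 + 210*(-47 - 1*(-43)) + 529*(-47 - 1*(-43)))/2626702 = (279841 + 111090 + 210*(-47 + 43) + 529*(-47 + 43))*(1/2626702) = (279841 + 111090 + 210*(-4) + 529*(-4))*(1/2626702) = (279841 + 111090 - 840 - 2116)*(1/2626702) = 387975*(1/2626702) = 387975/2626702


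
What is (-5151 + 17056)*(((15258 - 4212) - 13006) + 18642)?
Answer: 198599210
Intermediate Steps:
(-5151 + 17056)*(((15258 - 4212) - 13006) + 18642) = 11905*((11046 - 13006) + 18642) = 11905*(-1960 + 18642) = 11905*16682 = 198599210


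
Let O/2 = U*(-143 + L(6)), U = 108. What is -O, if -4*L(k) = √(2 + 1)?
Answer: 30888 + 54*√3 ≈ 30982.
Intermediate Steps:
L(k) = -√3/4 (L(k) = -√(2 + 1)/4 = -√3/4)
O = -30888 - 54*√3 (O = 2*(108*(-143 - √3/4)) = 2*(-15444 - 27*√3) = -30888 - 54*√3 ≈ -30982.)
-O = -(-30888 - 54*√3) = 30888 + 54*√3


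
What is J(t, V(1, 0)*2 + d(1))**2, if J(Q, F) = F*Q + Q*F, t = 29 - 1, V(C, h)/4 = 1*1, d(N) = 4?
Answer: 451584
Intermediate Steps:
V(C, h) = 4 (V(C, h) = 4*(1*1) = 4*1 = 4)
t = 28
J(Q, F) = 2*F*Q (J(Q, F) = F*Q + F*Q = 2*F*Q)
J(t, V(1, 0)*2 + d(1))**2 = (2*(4*2 + 4)*28)**2 = (2*(8 + 4)*28)**2 = (2*12*28)**2 = 672**2 = 451584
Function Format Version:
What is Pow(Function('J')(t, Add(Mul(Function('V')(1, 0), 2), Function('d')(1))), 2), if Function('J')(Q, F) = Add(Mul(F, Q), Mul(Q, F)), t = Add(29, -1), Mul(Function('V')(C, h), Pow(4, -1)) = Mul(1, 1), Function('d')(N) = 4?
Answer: 451584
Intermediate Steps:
Function('V')(C, h) = 4 (Function('V')(C, h) = Mul(4, Mul(1, 1)) = Mul(4, 1) = 4)
t = 28
Function('J')(Q, F) = Mul(2, F, Q) (Function('J')(Q, F) = Add(Mul(F, Q), Mul(F, Q)) = Mul(2, F, Q))
Pow(Function('J')(t, Add(Mul(Function('V')(1, 0), 2), Function('d')(1))), 2) = Pow(Mul(2, Add(Mul(4, 2), 4), 28), 2) = Pow(Mul(2, Add(8, 4), 28), 2) = Pow(Mul(2, 12, 28), 2) = Pow(672, 2) = 451584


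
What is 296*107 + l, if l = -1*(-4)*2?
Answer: 31680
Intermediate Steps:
l = 8 (l = 4*2 = 8)
296*107 + l = 296*107 + 8 = 31672 + 8 = 31680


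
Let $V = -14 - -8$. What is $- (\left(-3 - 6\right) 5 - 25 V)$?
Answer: $-105$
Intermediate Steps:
$V = -6$ ($V = -14 + 8 = -6$)
$- (\left(-3 - 6\right) 5 - 25 V) = - (\left(-3 - 6\right) 5 - -150) = - (\left(-3 - 6\right) 5 + 150) = - (\left(-9\right) 5 + 150) = - (-45 + 150) = \left(-1\right) 105 = -105$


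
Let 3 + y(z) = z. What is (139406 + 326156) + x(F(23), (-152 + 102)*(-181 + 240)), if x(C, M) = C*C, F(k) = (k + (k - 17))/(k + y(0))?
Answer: 186225641/400 ≈ 4.6556e+5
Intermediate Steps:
y(z) = -3 + z
F(k) = (-17 + 2*k)/(-3 + k) (F(k) = (k + (k - 17))/(k + (-3 + 0)) = (k + (-17 + k))/(k - 3) = (-17 + 2*k)/(-3 + k))
x(C, M) = C²
(139406 + 326156) + x(F(23), (-152 + 102)*(-181 + 240)) = (139406 + 326156) + ((-17 + 2*23)/(-3 + 23))² = 465562 + ((-17 + 46)/20)² = 465562 + ((1/20)*29)² = 465562 + (29/20)² = 465562 + 841/400 = 186225641/400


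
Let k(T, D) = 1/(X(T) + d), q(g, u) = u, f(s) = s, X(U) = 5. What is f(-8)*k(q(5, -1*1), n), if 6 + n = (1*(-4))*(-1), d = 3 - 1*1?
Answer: -8/7 ≈ -1.1429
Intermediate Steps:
d = 2 (d = 3 - 1 = 2)
n = -2 (n = -6 + (1*(-4))*(-1) = -6 - 4*(-1) = -6 + 4 = -2)
k(T, D) = ⅐ (k(T, D) = 1/(5 + 2) = 1/7 = ⅐)
f(-8)*k(q(5, -1*1), n) = -8*⅐ = -8/7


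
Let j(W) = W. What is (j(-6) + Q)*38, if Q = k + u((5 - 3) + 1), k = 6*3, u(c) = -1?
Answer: 418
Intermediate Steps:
k = 18
Q = 17 (Q = 18 - 1 = 17)
(j(-6) + Q)*38 = (-6 + 17)*38 = 11*38 = 418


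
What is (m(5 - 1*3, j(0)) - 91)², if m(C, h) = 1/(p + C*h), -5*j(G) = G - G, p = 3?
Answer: 73984/9 ≈ 8220.4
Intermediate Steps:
j(G) = 0 (j(G) = -(G - G)/5 = -⅕*0 = 0)
m(C, h) = 1/(3 + C*h)
(m(5 - 1*3, j(0)) - 91)² = (1/(3 + (5 - 1*3)*0) - 91)² = (1/(3 + (5 - 3)*0) - 91)² = (1/(3 + 2*0) - 91)² = (1/(3 + 0) - 91)² = (1/3 - 91)² = (⅓ - 91)² = (-272/3)² = 73984/9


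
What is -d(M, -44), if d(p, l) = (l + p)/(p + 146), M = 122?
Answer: -39/134 ≈ -0.29104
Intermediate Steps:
d(p, l) = (l + p)/(146 + p)
-d(M, -44) = -(-44 + 122)/(146 + 122) = -78/268 = -1*39/134 = -39/134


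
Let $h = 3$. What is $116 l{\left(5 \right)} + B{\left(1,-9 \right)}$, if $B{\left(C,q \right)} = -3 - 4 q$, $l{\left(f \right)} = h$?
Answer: $381$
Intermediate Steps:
$l{\left(f \right)} = 3$
$116 l{\left(5 \right)} + B{\left(1,-9 \right)} = 116 \cdot 3 - -33 = 348 + \left(-3 + 36\right) = 348 + 33 = 381$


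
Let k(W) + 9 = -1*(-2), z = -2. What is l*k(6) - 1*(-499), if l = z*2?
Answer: 527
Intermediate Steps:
l = -4 (l = -2*2 = -4)
k(W) = -7 (k(W) = -9 - 1*(-2) = -9 + 2 = -7)
l*k(6) - 1*(-499) = -4*(-7) - 1*(-499) = 28 + 499 = 527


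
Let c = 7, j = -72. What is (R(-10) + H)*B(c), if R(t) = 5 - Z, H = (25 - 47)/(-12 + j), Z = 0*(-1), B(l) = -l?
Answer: -221/6 ≈ -36.833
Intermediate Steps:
Z = 0
H = 11/42 (H = (25 - 47)/(-12 - 72) = -22/(-84) = -22*(-1/84) = 11/42 ≈ 0.26190)
R(t) = 5 (R(t) = 5 - 1*0 = 5 + 0 = 5)
(R(-10) + H)*B(c) = (5 + 11/42)*(-1*7) = (221/42)*(-7) = -221/6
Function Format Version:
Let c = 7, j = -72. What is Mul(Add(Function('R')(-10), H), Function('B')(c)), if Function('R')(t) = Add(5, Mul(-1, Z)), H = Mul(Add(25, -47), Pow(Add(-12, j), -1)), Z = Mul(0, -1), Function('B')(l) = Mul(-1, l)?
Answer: Rational(-221, 6) ≈ -36.833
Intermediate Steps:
Z = 0
H = Rational(11, 42) (H = Mul(Add(25, -47), Pow(Add(-12, -72), -1)) = Mul(-22, Pow(-84, -1)) = Mul(-22, Rational(-1, 84)) = Rational(11, 42) ≈ 0.26190)
Function('R')(t) = 5 (Function('R')(t) = Add(5, Mul(-1, 0)) = Add(5, 0) = 5)
Mul(Add(Function('R')(-10), H), Function('B')(c)) = Mul(Add(5, Rational(11, 42)), Mul(-1, 7)) = Mul(Rational(221, 42), -7) = Rational(-221, 6)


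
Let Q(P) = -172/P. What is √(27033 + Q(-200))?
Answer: √2703386/10 ≈ 164.42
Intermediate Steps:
√(27033 + Q(-200)) = √(27033 - 172/(-200)) = √(27033 - 172*(-1/200)) = √(27033 + 43/50) = √(1351693/50) = √2703386/10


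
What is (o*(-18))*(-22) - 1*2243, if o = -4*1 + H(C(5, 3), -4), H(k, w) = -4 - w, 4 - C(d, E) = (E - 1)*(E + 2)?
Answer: -3827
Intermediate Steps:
C(d, E) = 4 - (-1 + E)*(2 + E) (C(d, E) = 4 - (E - 1)*(E + 2) = 4 - (-1 + E)*(2 + E))
o = -4 (o = -4*1 + (-4 - 1*(-4)) = -4 + (-4 + 4) = -4 + 0 = -4)
(o*(-18))*(-22) - 1*2243 = -4*(-18)*(-22) - 1*2243 = 72*(-22) - 2243 = -1584 - 2243 = -3827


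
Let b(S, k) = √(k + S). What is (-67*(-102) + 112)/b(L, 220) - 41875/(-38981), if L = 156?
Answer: 41875/38981 + 3473*√94/94 ≈ 359.29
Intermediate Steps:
b(S, k) = √(S + k)
(-67*(-102) + 112)/b(L, 220) - 41875/(-38981) = (-67*(-102) + 112)/(√(156 + 220)) - 41875/(-38981) = (6834 + 112)/(√376) - 41875*(-1/38981) = 6946/((2*√94)) + 41875/38981 = 6946*(√94/188) + 41875/38981 = 3473*√94/94 + 41875/38981 = 41875/38981 + 3473*√94/94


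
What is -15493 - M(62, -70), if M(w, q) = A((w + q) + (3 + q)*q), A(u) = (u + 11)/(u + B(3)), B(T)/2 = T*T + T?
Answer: -5608827/362 ≈ -15494.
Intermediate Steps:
B(T) = 2*T + 2*T² (B(T) = 2*(T*T + T) = 2*(T² + T) = 2*(T + T²) = 2*T + 2*T²)
A(u) = (11 + u)/(24 + u) (A(u) = (u + 11)/(u + 2*3*(1 + 3)) = (11 + u)/(u + 2*3*4) = (11 + u)/(u + 24) = (11 + u)/(24 + u))
M(w, q) = (11 + q + w + q*(3 + q))/(24 + q + w + q*(3 + q)) (M(w, q) = (11 + ((w + q) + (3 + q)*q))/(24 + ((w + q) + (3 + q)*q)) = (11 + ((q + w) + q*(3 + q)))/(24 + ((q + w) + q*(3 + q))) = (11 + (q + w + q*(3 + q)))/(24 + (q + w + q*(3 + q))) = (11 + q + w + q*(3 + q))/(24 + q + w + q*(3 + q)))
-15493 - M(62, -70) = -15493 - (11 + 62 + (-70)² + 4*(-70))/(24 + 62 + (-70)² + 4*(-70)) = -15493 - (11 + 62 + 4900 - 280)/(24 + 62 + 4900 - 280) = -15493 - 4693/4706 = -15493 - 1*361/362 = -15493 - 361/362 = -5608827/362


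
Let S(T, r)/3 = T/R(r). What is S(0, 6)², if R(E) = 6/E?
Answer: 0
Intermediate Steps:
S(T, r) = T*r/2 (S(T, r) = 3*(T/((6/r))) = 3*(T*(r/6)) = 3*(T*r/6) = T*r/2)
S(0, 6)² = ((½)*0*6)² = 0² = 0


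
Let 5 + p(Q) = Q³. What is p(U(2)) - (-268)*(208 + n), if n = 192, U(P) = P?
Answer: 107203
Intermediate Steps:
p(Q) = -5 + Q³
p(U(2)) - (-268)*(208 + n) = (-5 + 2³) - (-268)*(208 + 192) = (-5 + 8) - (-268)*400 = 3 - 1*(-107200) = 3 + 107200 = 107203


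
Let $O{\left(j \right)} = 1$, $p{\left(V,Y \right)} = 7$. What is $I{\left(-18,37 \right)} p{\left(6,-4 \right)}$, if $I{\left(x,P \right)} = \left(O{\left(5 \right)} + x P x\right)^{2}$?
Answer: $1006152847$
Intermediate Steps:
$I{\left(x,P \right)} = \left(1 + P x^{2}\right)^{2}$ ($I{\left(x,P \right)} = \left(1 + x P x\right)^{2} = \left(1 + P x x\right)^{2} = \left(1 + P x^{2}\right)^{2}$)
$I{\left(-18,37 \right)} p{\left(6,-4 \right)} = \left(1 + 37 \left(-18\right)^{2}\right)^{2} \cdot 7 = \left(1 + 37 \cdot 324\right)^{2} \cdot 7 = \left(1 + 11988\right)^{2} \cdot 7 = 11989^{2} \cdot 7 = 143736121 \cdot 7 = 1006152847$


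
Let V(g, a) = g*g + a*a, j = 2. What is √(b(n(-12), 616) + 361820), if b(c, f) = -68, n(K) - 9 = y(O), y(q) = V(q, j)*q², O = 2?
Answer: 2*√90438 ≈ 601.46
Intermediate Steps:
V(g, a) = a² + g² (V(g, a) = g² + a² = a² + g²)
y(q) = q²*(4 + q²) (y(q) = (2² + q²)*q² = (4 + q²)*q² = q²*(4 + q²))
n(K) = 41 (n(K) = 9 + 2²*(4 + 2²) = 9 + 4*(4 + 4) = 9 + 4*8 = 9 + 32 = 41)
√(b(n(-12), 616) + 361820) = √(-68 + 361820) = √361752 = 2*√90438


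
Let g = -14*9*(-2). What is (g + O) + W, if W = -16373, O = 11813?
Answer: -4308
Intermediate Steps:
g = 252 (g = -126*(-2) = 252)
(g + O) + W = (252 + 11813) - 16373 = 12065 - 16373 = -4308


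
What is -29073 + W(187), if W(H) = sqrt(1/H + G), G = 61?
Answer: -29073 + 4*sqrt(133331)/187 ≈ -29065.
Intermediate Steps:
W(H) = sqrt(61 + 1/H) (W(H) = sqrt(1/H + 61) = sqrt(61 + 1/H))
-29073 + W(187) = -29073 + sqrt(61 + 1/187) = -29073 + sqrt(11408/187) = -29073 + 4*sqrt(133331)/187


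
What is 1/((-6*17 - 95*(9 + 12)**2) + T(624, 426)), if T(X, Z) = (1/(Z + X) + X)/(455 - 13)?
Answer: -464100/19490152499 ≈ -2.3812e-5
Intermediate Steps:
T(X, Z) = X/442 + 1/(442*(X + Z)) (T(X, Z) = (1/(X + Z) + X)/442 = (X + 1/(X + Z))*(1/442) = X/442 + 1/(442*(X + Z)))
1/((-6*17 - 95*(9 + 12)**2) + T(624, 426)) = 1/((-6*17 - 95*(9 + 12)**2) + (1 + 624**2 + 624*426)/(442*(624 + 426))) = 1/((-102 - 95*21**2) + (1/442)*(1 + 389376 + 265824)/1050) = 1/((-102 - 95*441) + (1/442)*(1/1050)*655201) = 1/((-102 - 41895) + 655201/464100) = 1/(-41997 + 655201/464100) = 1/(-19490152499/464100) = -464100/19490152499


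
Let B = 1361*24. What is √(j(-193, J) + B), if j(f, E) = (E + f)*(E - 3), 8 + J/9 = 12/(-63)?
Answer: 3*√289235/7 ≈ 230.49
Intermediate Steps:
J = -516/7 (J = -72 + 9*(12/(-63)) = -72 + 9*(12*(-1/63)) = -72 + 9*(-4/21) = -72 - 12/7 = -516/7 ≈ -73.714)
j(f, E) = (-3 + E)*(E + f) (j(f, E) = (E + f)*(-3 + E) = (-3 + E)*(E + f))
B = 32664
√(j(-193, J) + B) = √(((-516/7)² - 3*(-516/7) - 3*(-193) - 516/7*(-193)) + 32664) = √((266256/49 + 1548/7 + 579 + 99588/7) + 32664) = √(1002579/49 + 32664) = √(2603115/49) = 3*√289235/7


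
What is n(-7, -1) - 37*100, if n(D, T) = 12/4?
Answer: -3697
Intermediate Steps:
n(D, T) = 3 (n(D, T) = 12*(¼) = 3)
n(-7, -1) - 37*100 = 3 - 37*100 = 3 - 3700 = -3697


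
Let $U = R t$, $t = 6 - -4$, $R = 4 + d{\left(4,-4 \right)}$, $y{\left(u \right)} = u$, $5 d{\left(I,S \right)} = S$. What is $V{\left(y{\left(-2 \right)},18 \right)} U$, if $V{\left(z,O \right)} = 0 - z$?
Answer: $64$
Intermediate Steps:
$d{\left(I,S \right)} = \frac{S}{5}$
$R = \frac{16}{5}$ ($R = 4 + \frac{1}{5} \left(-4\right) = 4 - \frac{4}{5} = \frac{16}{5} \approx 3.2$)
$t = 10$ ($t = 6 + 4 = 10$)
$V{\left(z,O \right)} = - z$
$U = 32$ ($U = \frac{16}{5} \cdot 10 = 32$)
$V{\left(y{\left(-2 \right)},18 \right)} U = \left(-1\right) \left(-2\right) 32 = 2 \cdot 32 = 64$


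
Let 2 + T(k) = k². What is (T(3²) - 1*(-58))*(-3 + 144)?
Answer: 19317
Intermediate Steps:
T(k) = -2 + k²
(T(3²) - 1*(-58))*(-3 + 144) = ((-2 + (3²)²) - 1*(-58))*(-3 + 144) = ((-2 + 9²) + 58)*141 = ((-2 + 81) + 58)*141 = (79 + 58)*141 = 137*141 = 19317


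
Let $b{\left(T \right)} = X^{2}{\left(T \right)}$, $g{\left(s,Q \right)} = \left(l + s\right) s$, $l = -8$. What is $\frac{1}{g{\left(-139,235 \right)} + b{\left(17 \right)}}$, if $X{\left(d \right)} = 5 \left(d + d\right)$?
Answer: $\frac{1}{49333} \approx 2.027 \cdot 10^{-5}$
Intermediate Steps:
$X{\left(d \right)} = 10 d$ ($X{\left(d \right)} = 5 \cdot 2 d = 10 d$)
$g{\left(s,Q \right)} = s \left(-8 + s\right)$ ($g{\left(s,Q \right)} = \left(-8 + s\right) s = s \left(-8 + s\right)$)
$b{\left(T \right)} = 100 T^{2}$ ($b{\left(T \right)} = \left(10 T\right)^{2} = 100 T^{2}$)
$\frac{1}{g{\left(-139,235 \right)} + b{\left(17 \right)}} = \frac{1}{- 139 \left(-8 - 139\right) + 100 \cdot 17^{2}} = \frac{1}{\left(-139\right) \left(-147\right) + 100 \cdot 289} = \frac{1}{20433 + 28900} = \frac{1}{49333}$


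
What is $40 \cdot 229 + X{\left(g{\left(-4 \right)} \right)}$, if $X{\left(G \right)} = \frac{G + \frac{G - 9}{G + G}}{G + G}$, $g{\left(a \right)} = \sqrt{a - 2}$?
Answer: $\frac{73287}{8} - \frac{i \sqrt{6}}{24} \approx 9160.9 - 0.10206 i$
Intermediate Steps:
$g{\left(a \right)} = \sqrt{-2 + a}$
$X{\left(G \right)} = \frac{G + \frac{-9 + G}{2 G}}{2 G}$
$40 \cdot 229 + X{\left(g{\left(-4 \right)} \right)} = 40 \cdot 229 + \frac{-9 + \sqrt{-2 - 4} + 2 \left(\sqrt{-2 - 4}\right)^{2}}{4 \left(-2 - 4\right)} = 9160 + \frac{-9 + \sqrt{-6} + 2 \left(\sqrt{-6}\right)^{2}}{4 \left(-6\right)} = 9160 + \frac{-9 + i \sqrt{6} + 2 \left(i \sqrt{6}\right)^{2}}{4 \left(-6\right)} = 9160 + \frac{1}{4} \left(- \frac{1}{6}\right) \left(-9 + i \sqrt{6} + 2 \left(-6\right)\right) = 9160 + \frac{1}{4} \left(- \frac{1}{6}\right) \left(-9 + i \sqrt{6} - 12\right) = 9160 + \frac{1}{4} \left(- \frac{1}{6}\right) \left(-21 + i \sqrt{6}\right) = 9160 + \left(\frac{7}{8} - \frac{i \sqrt{6}}{24}\right) = \frac{73287}{8} - \frac{i \sqrt{6}}{24}$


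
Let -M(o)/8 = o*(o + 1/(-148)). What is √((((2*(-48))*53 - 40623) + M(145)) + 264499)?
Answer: √69265702/37 ≈ 224.94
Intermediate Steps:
M(o) = -8*o*(-1/148 + o) (M(o) = -8*o*(o + 1/(-148)) = -8*o*(o - 1/148) = -8*o*(-1/148 + o))
√((((2*(-48))*53 - 40623) + M(145)) + 264499) = √((((2*(-48))*53 - 40623) + (2/37)*145*(1 - 148*145)) + 264499) = √(((-96*53 - 40623) + (2/37)*145*(1 - 21460)) + 264499) = √(((-5088 - 40623) + (2/37)*145*(-21459)) + 264499) = √((-45711 - 6223110/37) + 264499) = √(-7914417/37 + 264499) = √(1872046/37) = √69265702/37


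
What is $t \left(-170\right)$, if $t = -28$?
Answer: $4760$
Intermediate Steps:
$t \left(-170\right) = \left(-28\right) \left(-170\right) = 4760$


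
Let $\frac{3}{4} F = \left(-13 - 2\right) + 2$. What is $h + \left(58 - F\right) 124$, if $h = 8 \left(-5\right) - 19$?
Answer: $\frac{27847}{3} \approx 9282.3$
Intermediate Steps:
$h = -59$ ($h = -40 - 19 = -59$)
$F = - \frac{52}{3}$ ($F = \frac{4 \left(\left(-13 - 2\right) + 2\right)}{3} = \frac{4 \left(-15 + 2\right)}{3} = \frac{4}{3} \left(-13\right) = - \frac{52}{3} \approx -17.333$)
$h + \left(58 - F\right) 124 = -59 + \left(58 - - \frac{52}{3}\right) 124 = -59 + \left(58 + \frac{52}{3}\right) 124 = -59 + \frac{226}{3} \cdot 124 = -59 + \frac{28024}{3} = \frac{27847}{3}$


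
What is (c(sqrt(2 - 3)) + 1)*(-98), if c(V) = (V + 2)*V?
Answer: -196*I ≈ -196.0*I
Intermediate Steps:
c(V) = V*(2 + V) (c(V) = (2 + V)*V = V*(2 + V))
(c(sqrt(2 - 3)) + 1)*(-98) = (sqrt(2 - 3)*(2 + sqrt(2 - 3)) + 1)*(-98) = (sqrt(-1)*(2 + sqrt(-1)) + 1)*(-98) = (I*(2 + I) + 1)*(-98) = (1 + I*(2 + I))*(-98) = -98 - 98*I*(2 + I)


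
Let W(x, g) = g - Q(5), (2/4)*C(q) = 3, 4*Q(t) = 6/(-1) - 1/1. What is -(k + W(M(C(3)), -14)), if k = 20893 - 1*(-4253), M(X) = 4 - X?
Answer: -100535/4 ≈ -25134.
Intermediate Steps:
Q(t) = -7/4 (Q(t) = (6/(-1) - 1/1)/4 = (6*(-1) - 1*1)/4 = (-6 - 1)/4 = (1/4)*(-7) = -7/4)
C(q) = 6 (C(q) = 2*3 = 6)
k = 25146 (k = 20893 + 4253 = 25146)
W(x, g) = 7/4 + g (W(x, g) = g - 1*(-7/4) = g + 7/4 = 7/4 + g)
-(k + W(M(C(3)), -14)) = -(25146 + (7/4 - 14)) = -(25146 - 49/4) = -1*100535/4 = -100535/4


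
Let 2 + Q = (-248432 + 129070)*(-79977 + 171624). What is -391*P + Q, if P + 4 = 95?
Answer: -10939204797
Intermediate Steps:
P = 91 (P = -4 + 95 = 91)
Q = -10939169216 (Q = -2 + (-248432 + 129070)*(-79977 + 171624) = -2 - 119362*91647 = -2 - 10939169214 = -10939169216)
-391*P + Q = -391*91 - 10939169216 = -35581 - 10939169216 = -10939204797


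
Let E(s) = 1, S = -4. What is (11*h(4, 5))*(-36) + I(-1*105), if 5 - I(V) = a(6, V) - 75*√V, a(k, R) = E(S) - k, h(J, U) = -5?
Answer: 1990 + 75*I*√105 ≈ 1990.0 + 768.52*I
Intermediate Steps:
a(k, R) = 1 - k
I(V) = 10 + 75*√V (I(V) = 5 - ((1 - 1*6) - 75*√V) = 5 - ((1 - 6) - 75*√V) = 5 - (-5 - 75*√V) = 5 + (5 + 75*√V) = 10 + 75*√V)
(11*h(4, 5))*(-36) + I(-1*105) = (11*(-5))*(-36) + (10 + 75*√(-1*105)) = -55*(-36) + (10 + 75*√(-105)) = 1980 + (10 + 75*(I*√105)) = 1980 + (10 + 75*I*√105) = 1990 + 75*I*√105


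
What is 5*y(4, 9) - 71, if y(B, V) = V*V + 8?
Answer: 374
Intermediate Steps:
y(B, V) = 8 + V² (y(B, V) = V² + 8 = 8 + V²)
5*y(4, 9) - 71 = 5*(8 + 9²) - 71 = 5*(8 + 81) - 71 = 5*89 - 71 = 445 - 71 = 374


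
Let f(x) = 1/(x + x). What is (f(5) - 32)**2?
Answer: 101761/100 ≈ 1017.6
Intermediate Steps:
f(x) = 1/(2*x)
(f(5) - 32)**2 = ((1/2)/5 - 32)**2 = ((1/2)*(1/5) - 32)**2 = (1/10 - 32)**2 = (-319/10)**2 = 101761/100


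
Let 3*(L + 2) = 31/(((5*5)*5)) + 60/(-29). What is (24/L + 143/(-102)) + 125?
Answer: 330799057/2891802 ≈ 114.39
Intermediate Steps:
L = -28351/10875 (L = -2 + (31/(((5*5)*5)) + 60/(-29))/3 = -2 + (31/((25*5)) + 60*(-1/29))/3 = -2 + (31/125 - 60/29)/3 = -2 + (1/3)*(-6601/3625) = -2 - 6601/10875 = -28351/10875 ≈ -2.6070)
(24/L + 143/(-102)) + 125 = (24/(-28351/10875) + 143/(-102)) + 125 = (24*(-10875/28351) + 143*(-1/102)) + 125 = (-261000/28351 - 143/102) + 125 = -30676193/2891802 + 125 = 330799057/2891802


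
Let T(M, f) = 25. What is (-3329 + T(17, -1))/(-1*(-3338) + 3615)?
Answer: -3304/6953 ≈ -0.47519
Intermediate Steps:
(-3329 + T(17, -1))/(-1*(-3338) + 3615) = (-3329 + 25)/(-1*(-3338) + 3615) = -3304/(3338 + 3615) = -3304/6953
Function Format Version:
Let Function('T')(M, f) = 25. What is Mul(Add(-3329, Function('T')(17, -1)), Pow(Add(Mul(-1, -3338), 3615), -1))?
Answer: Rational(-3304, 6953) ≈ -0.47519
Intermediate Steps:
Mul(Add(-3329, Function('T')(17, -1)), Pow(Add(Mul(-1, -3338), 3615), -1)) = Mul(Add(-3329, 25), Pow(Add(Mul(-1, -3338), 3615), -1)) = Mul(-3304, Pow(Add(3338, 3615), -1)) = Mul(-3304, Pow(6953, -1)) = Mul(-3304, Rational(1, 6953)) = Rational(-3304, 6953)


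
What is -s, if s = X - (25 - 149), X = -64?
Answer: -60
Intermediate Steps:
s = 60 (s = -64 - (25 - 149) = -64 - 1*(-124) = -64 + 124 = 60)
-s = -1*60 = -60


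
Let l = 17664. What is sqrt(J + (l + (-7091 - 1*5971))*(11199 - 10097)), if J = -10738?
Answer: sqrt(5060666) ≈ 2249.6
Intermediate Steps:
sqrt(J + (l + (-7091 - 1*5971))*(11199 - 10097)) = sqrt(-10738 + (17664 + (-7091 - 1*5971))*(11199 - 10097)) = sqrt(-10738 + (17664 + (-7091 - 5971))*1102) = sqrt(-10738 + (17664 - 13062)*1102) = sqrt(-10738 + 4602*1102) = sqrt(-10738 + 5071404) = sqrt(5060666)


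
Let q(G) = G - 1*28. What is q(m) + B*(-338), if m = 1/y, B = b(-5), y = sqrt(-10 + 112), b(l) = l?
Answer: 1662 + sqrt(102)/102 ≈ 1662.1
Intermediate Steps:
y = sqrt(102) ≈ 10.100
B = -5
m = sqrt(102)/102 (m = 1/(sqrt(102)) = sqrt(102)/102 ≈ 0.099015)
q(G) = -28 + G (q(G) = G - 28 = -28 + G)
q(m) + B*(-338) = (-28 + sqrt(102)/102) - 5*(-338) = (-28 + sqrt(102)/102) + 1690 = 1662 + sqrt(102)/102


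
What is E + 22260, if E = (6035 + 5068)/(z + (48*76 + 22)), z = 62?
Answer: 27695141/1244 ≈ 22263.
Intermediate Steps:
E = 3701/1244 (E = (6035 + 5068)/(62 + (48*76 + 22)) = 11103/(62 + (3648 + 22)) = 11103/(62 + 3670) = 11103/3732 = 11103*(1/3732) = 3701/1244 ≈ 2.9751)
E + 22260 = 3701/1244 + 22260 = 27695141/1244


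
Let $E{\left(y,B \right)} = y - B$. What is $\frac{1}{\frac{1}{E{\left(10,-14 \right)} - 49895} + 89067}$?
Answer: $\frac{49871}{4441860356} \approx 1.1228 \cdot 10^{-5}$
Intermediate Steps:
$\frac{1}{\frac{1}{E{\left(10,-14 \right)} - 49895} + 89067} = \frac{1}{\frac{1}{\left(10 - -14\right) - 49895} + 89067} = \frac{1}{\frac{1}{\left(10 + 14\right) - 49895} + 89067} = \frac{1}{\frac{1}{24 - 49895} + 89067} = \frac{1}{\frac{1}{-49871} + 89067} = \frac{1}{- \frac{1}{49871} + 89067} = \frac{1}{\frac{4441860356}{49871}} = \frac{49871}{4441860356}$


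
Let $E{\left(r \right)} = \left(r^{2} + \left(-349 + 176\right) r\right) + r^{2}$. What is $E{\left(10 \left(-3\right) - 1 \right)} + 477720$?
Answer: $485005$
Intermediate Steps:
$E{\left(r \right)} = - 173 r + 2 r^{2}$ ($E{\left(r \right)} = \left(r^{2} - 173 r\right) + r^{2} = - 173 r + 2 r^{2}$)
$E{\left(10 \left(-3\right) - 1 \right)} + 477720 = \left(10 \left(-3\right) - 1\right) \left(-173 + 2 \left(10 \left(-3\right) - 1\right)\right) + 477720 = \left(-30 - 1\right) \left(-173 + 2 \left(-30 - 1\right)\right) + 477720 = - 31 \left(-173 + 2 \left(-31\right)\right) + 477720 = - 31 \left(-173 - 62\right) + 477720 = \left(-31\right) \left(-235\right) + 477720 = 7285 + 477720 = 485005$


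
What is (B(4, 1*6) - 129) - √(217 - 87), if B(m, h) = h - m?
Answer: -127 - √130 ≈ -138.40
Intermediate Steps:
(B(4, 1*6) - 129) - √(217 - 87) = ((1*6 - 1*4) - 129) - √(217 - 87) = ((6 - 4) - 129) - √130 = (2 - 129) - √130 = -127 - √130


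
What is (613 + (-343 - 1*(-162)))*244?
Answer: 105408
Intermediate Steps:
(613 + (-343 - 1*(-162)))*244 = (613 + (-343 + 162))*244 = (613 - 181)*244 = 432*244 = 105408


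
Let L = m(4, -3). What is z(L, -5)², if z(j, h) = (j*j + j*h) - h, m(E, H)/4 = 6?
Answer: 212521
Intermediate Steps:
m(E, H) = 24 (m(E, H) = 4*6 = 24)
L = 24
z(j, h) = j² - h + h*j (z(j, h) = (j² + h*j) - h = j² - h + h*j)
z(L, -5)² = (24² - 1*(-5) - 5*24)² = (576 + 5 - 120)² = 461² = 212521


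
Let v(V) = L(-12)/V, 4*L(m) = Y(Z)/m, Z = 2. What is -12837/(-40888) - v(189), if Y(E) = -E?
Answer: 1818367/5795874 ≈ 0.31373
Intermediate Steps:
L(m) = -1/(2*m) (L(m) = ((-1*2)/m)/4 = (-2/m)/4 = -1/(2*m))
v(V) = 1/(24*V) (v(V) = (-½/(-12))/V = (-½*(-1/12))/V = 1/(24*V))
-12837/(-40888) - v(189) = -12837/(-40888) - 1/(24*189) = -12837*(-1/40888) - 1/(24*189) = 12837/40888 - 1*1/4536 = 12837/40888 - 1/4536 = 1818367/5795874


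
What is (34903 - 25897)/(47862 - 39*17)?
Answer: 3002/15733 ≈ 0.19081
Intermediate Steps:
(34903 - 25897)/(47862 - 39*17) = 9006/(47862 - 663) = 9006/47199 = 9006*(1/47199) = 3002/15733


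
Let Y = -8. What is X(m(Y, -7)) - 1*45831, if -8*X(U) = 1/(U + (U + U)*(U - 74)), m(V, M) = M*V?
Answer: -718630079/15680 ≈ -45831.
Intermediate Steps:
X(U) = -1/(8*(U + 2*U*(-74 + U))) (X(U) = -1/(8*(U + (U + U)*(U - 74))) = -1/(8*(U + (2*U)*(-74 + U))) = -1/(8*(U + 2*U*(-74 + U))))
X(m(Y, -7)) - 1*45831 = -1/(8*((-7*(-8)))*(-147 + 2*(-7*(-8)))) - 1*45831 = -⅛/(56*(-147 + 2*56)) - 45831 = -⅛*1/56/(-147 + 112) - 45831 = -⅛*1/56/(-35) - 45831 = -⅛*1/56*(-1/35) - 45831 = 1/15680 - 45831 = -718630079/15680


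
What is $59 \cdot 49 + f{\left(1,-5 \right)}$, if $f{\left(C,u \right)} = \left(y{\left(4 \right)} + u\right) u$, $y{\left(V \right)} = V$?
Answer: $2896$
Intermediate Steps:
$f{\left(C,u \right)} = u \left(4 + u\right)$ ($f{\left(C,u \right)} = \left(4 + u\right) u = u \left(4 + u\right)$)
$59 \cdot 49 + f{\left(1,-5 \right)} = 59 \cdot 49 - 5 \left(4 - 5\right) = 2891 - -5 = 2891 + 5 = 2896$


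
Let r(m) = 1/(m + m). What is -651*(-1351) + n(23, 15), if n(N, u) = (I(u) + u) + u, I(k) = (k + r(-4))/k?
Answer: 105543839/120 ≈ 8.7953e+5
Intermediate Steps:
r(m) = 1/(2*m)
I(k) = (-1/8 + k)/k (I(k) = (k + (1/2)/(-4))/k = (k + (1/2)*(-1/4))/k = (k - 1/8)/k = (-1/8 + k)/k)
n(N, u) = 2*u + (-1/8 + u)/u (n(N, u) = ((-1/8 + u)/u + u) + u = (u + (-1/8 + u)/u) + u = 2*u + (-1/8 + u)/u)
-651*(-1351) + n(23, 15) = -651*(-1351) + (1 + 2*15 - 1/8/15) = 879501 + (1 + 30 - 1/8*1/15) = 879501 + (1 + 30 - 1/120) = 879501 + 3719/120 = 105543839/120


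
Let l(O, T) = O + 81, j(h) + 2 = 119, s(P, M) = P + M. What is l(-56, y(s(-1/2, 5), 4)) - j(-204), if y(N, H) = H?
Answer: -92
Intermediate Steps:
s(P, M) = M + P
j(h) = 117 (j(h) = -2 + 119 = 117)
l(O, T) = 81 + O
l(-56, y(s(-1/2, 5), 4)) - j(-204) = (81 - 56) - 1*117 = 25 - 117 = -92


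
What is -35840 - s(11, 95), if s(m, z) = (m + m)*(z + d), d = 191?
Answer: -42132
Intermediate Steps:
s(m, z) = 2*m*(191 + z) (s(m, z) = (m + m)*(z + 191) = (2*m)*(191 + z) = 2*m*(191 + z))
-35840 - s(11, 95) = -35840 - 2*11*(191 + 95) = -35840 - 2*11*286 = -35840 - 1*6292 = -35840 - 6292 = -42132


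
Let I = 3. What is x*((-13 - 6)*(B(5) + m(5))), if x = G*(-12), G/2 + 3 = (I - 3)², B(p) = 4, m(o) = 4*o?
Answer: -32832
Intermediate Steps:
G = -6 (G = -6 + 2*(3 - 3)² = -6 + 2*0² = -6 + 2*0 = -6 + 0 = -6)
x = 72 (x = -6*(-12) = 72)
x*((-13 - 6)*(B(5) + m(5))) = 72*((-13 - 6)*(4 + 4*5)) = 72*(-19*(4 + 20)) = 72*(-19*24) = 72*(-456) = -32832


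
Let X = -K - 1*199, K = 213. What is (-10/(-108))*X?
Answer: -1030/27 ≈ -38.148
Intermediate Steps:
X = -412 (X = -1*213 - 1*199 = -213 - 199 = -412)
(-10/(-108))*X = -10/(-108)*(-412) = -10*(-1/108)*(-412) = (5/54)*(-412) = -1030/27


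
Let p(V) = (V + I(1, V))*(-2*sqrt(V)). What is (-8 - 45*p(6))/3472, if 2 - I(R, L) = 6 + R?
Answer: -1/434 + 45*sqrt(6)/1736 ≈ 0.061191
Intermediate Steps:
I(R, L) = -4 - R (I(R, L) = 2 - (6 + R) = 2 + (-6 - R) = -4 - R)
p(V) = -2*sqrt(V)*(-5 + V) (p(V) = (V + (-4 - 1*1))*(-2*sqrt(V)) = (V + (-4 - 1))*(-2*sqrt(V)) = (V - 5)*(-2*sqrt(V)) = (-5 + V)*(-2*sqrt(V)) = -2*sqrt(V)*(-5 + V))
(-8 - 45*p(6))/3472 = (-8 - 90*sqrt(6)*(5 - 1*6))/3472 = (-8 - 90*sqrt(6)*(5 - 6))*(1/3472) = (-8 - 90*sqrt(6)*(-1))*(1/3472) = (-8 - (-90)*sqrt(6))*(1/3472) = (-8 + 90*sqrt(6))*(1/3472) = -1/434 + 45*sqrt(6)/1736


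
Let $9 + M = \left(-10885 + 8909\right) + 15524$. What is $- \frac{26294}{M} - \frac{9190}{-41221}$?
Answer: $- \frac{959441564}{558091119} \approx -1.7191$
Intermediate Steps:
$M = 13539$ ($M = -9 + \left(\left(-10885 + 8909\right) + 15524\right) = -9 + \left(-1976 + 15524\right) = -9 + 13548 = 13539$)
$- \frac{26294}{M} - \frac{9190}{-41221} = - \frac{26294}{13539} - \frac{9190}{-41221} = \left(-26294\right) \frac{1}{13539} - - \frac{9190}{41221} = - \frac{26294}{13539} + \frac{9190}{41221} = - \frac{959441564}{558091119}$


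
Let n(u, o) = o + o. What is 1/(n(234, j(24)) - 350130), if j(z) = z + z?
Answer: -1/350034 ≈ -2.8569e-6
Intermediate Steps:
j(z) = 2*z
n(u, o) = 2*o
1/(n(234, j(24)) - 350130) = 1/(2*(2*24) - 350130) = 1/(2*48 - 350130) = 1/(96 - 350130) = 1/(-350034) = -1/350034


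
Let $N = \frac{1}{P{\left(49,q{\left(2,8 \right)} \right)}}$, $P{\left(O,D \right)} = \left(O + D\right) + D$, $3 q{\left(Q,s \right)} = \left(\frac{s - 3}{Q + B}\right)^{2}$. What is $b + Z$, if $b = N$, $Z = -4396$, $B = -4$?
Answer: $- \frac{1402318}{319} \approx -4396.0$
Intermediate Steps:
$q{\left(Q,s \right)} = \frac{\left(-3 + s\right)^{2}}{3 \left(-4 + Q\right)^{2}}$ ($q{\left(Q,s \right)} = \frac{\left(\frac{s - 3}{Q - 4}\right)^{2}}{3} = \frac{\left(\frac{-3 + s}{-4 + Q}\right)^{2}}{3} = \frac{\frac{1}{\left(-4 + Q\right)^{2}} \left(-3 + s\right)^{2}}{3} = \frac{\left(-3 + s\right)^{2}}{3 \left(-4 + Q\right)^{2}}$)
$P{\left(O,D \right)} = O + 2 D$ ($P{\left(O,D \right)} = \left(D + O\right) + D = O + 2 D$)
$N = \frac{6}{319}$ ($N = \frac{1}{49 + 2 \frac{\left(-3 + 8\right)^{2}}{3 \left(-4 + 2\right)^{2}}} = \frac{1}{49 + 2 \frac{5^{2}}{3 \cdot 4}} = \frac{1}{49 + 2 \cdot \frac{1}{3} \cdot \frac{1}{4} \cdot 25} = \frac{1}{49 + 2 \cdot \frac{25}{12}} = \frac{1}{49 + \frac{25}{6}} = \frac{1}{\frac{319}{6}} = \frac{6}{319} \approx 0.018809$)
$b = \frac{6}{319} \approx 0.018809$
$b + Z = \frac{6}{319} - 4396 = - \frac{1402318}{319}$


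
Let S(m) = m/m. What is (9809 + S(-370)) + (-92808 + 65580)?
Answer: -17418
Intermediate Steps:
S(m) = 1
(9809 + S(-370)) + (-92808 + 65580) = (9809 + 1) + (-92808 + 65580) = 9810 - 27228 = -17418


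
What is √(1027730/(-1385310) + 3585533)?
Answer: 5*√2752374742782870/138531 ≈ 1893.6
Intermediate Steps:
√(1027730/(-1385310) + 3585533) = √(1027730*(-1/1385310) + 3585533) = √(-102773/138531 + 3585533) = √(496707369250/138531) = 5*√2752374742782870/138531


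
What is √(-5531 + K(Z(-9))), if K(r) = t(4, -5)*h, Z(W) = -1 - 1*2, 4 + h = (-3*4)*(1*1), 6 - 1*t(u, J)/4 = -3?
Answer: I*√6107 ≈ 78.147*I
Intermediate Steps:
t(u, J) = 36 (t(u, J) = 24 - 4*(-3) = 24 + 12 = 36)
h = -16 (h = -4 + (-3*4)*(1*1) = -4 - 12*1 = -4 - 12 = -16)
Z(W) = -3 (Z(W) = -1 - 2 = -3)
K(r) = -576 (K(r) = 36*(-16) = -576)
√(-5531 + K(Z(-9))) = √(-5531 - 576) = √(-6107) = I*√6107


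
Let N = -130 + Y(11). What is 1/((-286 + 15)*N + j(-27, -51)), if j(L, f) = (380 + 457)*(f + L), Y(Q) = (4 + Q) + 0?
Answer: -1/34121 ≈ -2.9307e-5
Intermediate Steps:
Y(Q) = 4 + Q
N = -115 (N = -130 + (4 + 11) = -130 + 15 = -115)
j(L, f) = 837*L + 837*f (j(L, f) = 837*(L + f) = 837*L + 837*f)
1/((-286 + 15)*N + j(-27, -51)) = 1/((-286 + 15)*(-115) + (837*(-27) + 837*(-51))) = 1/(-271*(-115) + (-22599 - 42687)) = 1/(31165 - 65286) = 1/(-34121) = -1/34121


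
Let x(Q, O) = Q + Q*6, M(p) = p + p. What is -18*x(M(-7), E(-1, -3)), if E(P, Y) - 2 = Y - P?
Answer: 1764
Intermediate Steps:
E(P, Y) = 2 + Y - P (E(P, Y) = 2 + (Y - P) = 2 + Y - P)
M(p) = 2*p
x(Q, O) = 7*Q (x(Q, O) = Q + 6*Q = 7*Q)
-18*x(M(-7), E(-1, -3)) = -126*2*(-7) = -126*(-14) = -18*(-98) = 1764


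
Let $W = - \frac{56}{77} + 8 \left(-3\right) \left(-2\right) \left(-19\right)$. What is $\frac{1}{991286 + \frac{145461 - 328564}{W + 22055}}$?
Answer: $\frac{232565}{230536414457} \approx 1.0088 \cdot 10^{-6}$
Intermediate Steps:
$W = - \frac{10040}{11}$ ($W = \left(-56\right) \frac{1}{77} + \left(-24\right) \left(-2\right) \left(-19\right) = - \frac{8}{11} + 48 \left(-19\right) = - \frac{8}{11} - 912 = - \frac{10040}{11} \approx -912.73$)
$\frac{1}{991286 + \frac{145461 - 328564}{W + 22055}} = \frac{1}{991286 + \frac{145461 - 328564}{- \frac{10040}{11} + 22055}} = \frac{1}{991286 - \frac{183103}{\frac{232565}{11}}} = \frac{1}{991286 - \frac{2014133}{232565}} = \frac{1}{\frac{230536414457}{232565}} = \frac{232565}{230536414457}$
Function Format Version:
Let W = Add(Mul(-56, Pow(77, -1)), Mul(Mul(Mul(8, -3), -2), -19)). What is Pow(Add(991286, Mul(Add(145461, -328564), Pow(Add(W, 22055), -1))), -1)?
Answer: Rational(232565, 230536414457) ≈ 1.0088e-6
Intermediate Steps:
W = Rational(-10040, 11) (W = Add(Mul(-56, Rational(1, 77)), Mul(Mul(-24, -2), -19)) = Add(Rational(-8, 11), Mul(48, -19)) = Add(Rational(-8, 11), -912) = Rational(-10040, 11) ≈ -912.73)
Pow(Add(991286, Mul(Add(145461, -328564), Pow(Add(W, 22055), -1))), -1) = Pow(Add(991286, Mul(Add(145461, -328564), Pow(Add(Rational(-10040, 11), 22055), -1))), -1) = Pow(Add(991286, Mul(-183103, Pow(Rational(232565, 11), -1))), -1) = Pow(Add(991286, Mul(-183103, Rational(11, 232565))), -1) = Pow(Add(991286, Rational(-2014133, 232565)), -1) = Pow(Rational(230536414457, 232565), -1) = Rational(232565, 230536414457)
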